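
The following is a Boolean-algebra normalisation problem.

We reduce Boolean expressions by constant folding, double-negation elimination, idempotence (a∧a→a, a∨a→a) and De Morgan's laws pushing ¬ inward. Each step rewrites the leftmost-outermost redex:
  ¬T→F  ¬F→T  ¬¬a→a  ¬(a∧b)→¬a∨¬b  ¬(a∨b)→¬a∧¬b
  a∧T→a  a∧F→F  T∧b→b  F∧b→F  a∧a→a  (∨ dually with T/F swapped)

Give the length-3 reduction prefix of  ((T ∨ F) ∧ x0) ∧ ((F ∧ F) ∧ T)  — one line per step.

  start: ((T ∨ F) ∧ x0) ∧ ((F ∧ F) ∧ T)
  [1] (T ∧ x0) ∧ ((F ∧ F) ∧ T)
  [2] x0 ∧ ((F ∧ F) ∧ T)
  [3] x0 ∧ (F ∧ F)

Answer: after 3 steps: x0 ∧ (F ∧ F)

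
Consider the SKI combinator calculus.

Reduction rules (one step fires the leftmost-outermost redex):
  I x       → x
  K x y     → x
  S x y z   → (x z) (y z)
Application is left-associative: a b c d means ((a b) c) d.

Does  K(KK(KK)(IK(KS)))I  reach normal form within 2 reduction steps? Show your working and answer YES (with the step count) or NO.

  start: K(KK(KK)(IK(KS)))I
  [1] KK(KK)(IK(KS))
  [2] K(IK(KS))

Answer: NO — after 2 steps the term is K(IK(KS)), not yet normal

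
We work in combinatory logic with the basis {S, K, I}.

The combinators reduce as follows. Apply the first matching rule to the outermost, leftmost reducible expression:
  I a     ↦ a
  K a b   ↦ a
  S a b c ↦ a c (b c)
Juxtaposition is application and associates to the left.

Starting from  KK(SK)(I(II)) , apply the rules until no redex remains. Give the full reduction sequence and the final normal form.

  start: KK(SK)(I(II))
  [1] K(I(II))
  [2] K(II)
  [3] KI

Answer: normal form = KI  (in 3 steps)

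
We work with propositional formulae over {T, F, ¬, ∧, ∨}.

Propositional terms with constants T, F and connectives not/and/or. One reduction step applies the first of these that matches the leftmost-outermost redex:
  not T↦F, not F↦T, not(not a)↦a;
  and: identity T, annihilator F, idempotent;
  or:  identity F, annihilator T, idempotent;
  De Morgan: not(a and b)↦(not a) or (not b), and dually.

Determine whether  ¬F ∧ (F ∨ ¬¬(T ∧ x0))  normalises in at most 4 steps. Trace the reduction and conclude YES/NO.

  start: ¬F ∧ (F ∨ ¬¬(T ∧ x0))
  step 1: T ∧ (F ∨ ¬¬(T ∧ x0))
  step 2: F ∨ ¬¬(T ∧ x0)
  step 3: ¬¬(T ∧ x0)
  step 4: T ∧ x0

Answer: NO — after 4 steps the term is T ∧ x0, not yet normal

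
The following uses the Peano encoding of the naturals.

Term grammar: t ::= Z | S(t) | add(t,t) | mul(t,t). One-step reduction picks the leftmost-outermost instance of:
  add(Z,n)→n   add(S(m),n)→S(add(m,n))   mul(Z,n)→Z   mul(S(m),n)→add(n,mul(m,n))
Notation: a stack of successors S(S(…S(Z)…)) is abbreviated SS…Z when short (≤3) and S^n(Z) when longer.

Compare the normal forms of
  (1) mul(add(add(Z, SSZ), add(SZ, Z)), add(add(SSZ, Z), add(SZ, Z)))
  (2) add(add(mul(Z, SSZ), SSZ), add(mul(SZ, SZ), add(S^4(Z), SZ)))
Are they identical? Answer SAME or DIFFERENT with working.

Answer: DIFFERENT — A ⇓ S^9(Z), B ⇓ S^8(Z)

Working:
Term A:
  start: mul(add(add(Z, SSZ), add(SZ, Z)), add(add(SSZ, Z), add(SZ, Z)))
  [1] mul(add(SSZ, add(SZ, Z)), add(add(SSZ, Z), add(SZ, Z)))
  [2] mul(S(add(SZ, add(SZ, Z))), add(add(SSZ, Z), add(SZ, Z)))
  [3] add(add(add(SSZ, Z), add(SZ, Z)), mul(add(SZ, add(SZ, Z)), add(add(SSZ, Z), add(SZ, Z))))
  [4] add(add(S(add(SZ, Z)), add(SZ, Z)), mul(add(SZ, add(SZ, Z)), add(add(SSZ, Z), add(SZ, Z))))
  [5] add(S(add(add(SZ, Z), add(SZ, Z))), mul(add(SZ, add(SZ, Z)), add(add(SSZ, Z), add(SZ, Z))))
  [6] S(add(add(add(SZ, Z), add(SZ, Z)), mul(add(SZ, add(SZ, Z)), add(add(SSZ, Z), add(SZ, Z)))))
  [7] S(add(add(S(add(Z, Z)), add(SZ, Z)), mul(add(SZ, add(SZ, Z)), add(add(SSZ, Z), add(SZ, Z)))))
  [8] S(add(S(add(add(Z, Z), add(SZ, Z))), mul(add(SZ, add(SZ, Z)), add(add(SSZ, Z), add(SZ, Z)))))
  [9] S(S(add(add(add(Z, Z), add(SZ, Z)), mul(add(SZ, add(SZ, Z)), add(add(SSZ, Z), add(SZ, Z))))))
  [10] S(S(add(add(Z, add(SZ, Z)), mul(add(SZ, add(SZ, Z)), add(add(SSZ, Z), add(SZ, Z))))))
  [11] S(S(add(add(SZ, Z), mul(add(SZ, add(SZ, Z)), add(add(SSZ, Z), add(SZ, Z))))))
  [12] S(S(add(S(add(Z, Z)), mul(add(SZ, add(SZ, Z)), add(add(SSZ, Z), add(SZ, Z))))))
  [13] S(S(S(add(add(Z, Z), mul(add(SZ, add(SZ, Z)), add(add(SSZ, Z), add(SZ, Z)))))))
  [14] S(S(S(add(Z, mul(add(SZ, add(SZ, Z)), add(add(SSZ, Z), add(SZ, Z)))))))
  [15] S(S(S(mul(add(SZ, add(SZ, Z)), add(add(SSZ, Z), add(SZ, Z))))))
  [16] S(S(S(mul(S(add(Z, add(SZ, Z))), add(add(SSZ, Z), add(SZ, Z))))))
  [17] S(S(S(add(add(add(SSZ, Z), add(SZ, Z)), mul(add(Z, add(SZ, Z)), add(add(SSZ, Z), add(SZ, Z)))))))
  [18] S(S(S(add(add(S(add(SZ, Z)), add(SZ, Z)), mul(add(Z, add(SZ, Z)), add(add(SSZ, Z), add(SZ, Z)))))))
  [19] S(S(S(add(S(add(add(SZ, Z), add(SZ, Z))), mul(add(Z, add(SZ, Z)), add(add(SSZ, Z), add(SZ, Z)))))))
  [20] S(S(S(S(add(add(add(SZ, Z), add(SZ, Z)), mul(add(Z, add(SZ, Z)), add(add(SSZ, Z), add(SZ, Z))))))))
  [21] S(S(S(S(add(add(S(add(Z, Z)), add(SZ, Z)), mul(add(Z, add(SZ, Z)), add(add(SSZ, Z), add(SZ, Z))))))))
  [22] S(S(S(S(add(S(add(add(Z, Z), add(SZ, Z))), mul(add(Z, add(SZ, Z)), add(add(SSZ, Z), add(SZ, Z))))))))
  [23] S(S(S(S(S(add(add(add(Z, Z), add(SZ, Z)), mul(add(Z, add(SZ, Z)), add(add(SSZ, Z), add(SZ, Z)))))))))
  [24] S(S(S(S(S(add(add(Z, add(SZ, Z)), mul(add(Z, add(SZ, Z)), add(add(SSZ, Z), add(SZ, Z)))))))))
  [25] S(S(S(S(S(add(add(SZ, Z), mul(add(Z, add(SZ, Z)), add(add(SSZ, Z), add(SZ, Z)))))))))
  [26] S(S(S(S(S(add(S(add(Z, Z)), mul(add(Z, add(SZ, Z)), add(add(SSZ, Z), add(SZ, Z)))))))))
  [27] S(S(S(S(S(S(add(add(Z, Z), mul(add(Z, add(SZ, Z)), add(add(SSZ, Z), add(SZ, Z))))))))))
  [28] S(S(S(S(S(S(add(Z, mul(add(Z, add(SZ, Z)), add(add(SSZ, Z), add(SZ, Z))))))))))
  [29] S(S(S(S(S(S(mul(add(Z, add(SZ, Z)), add(add(SSZ, Z), add(SZ, Z)))))))))
  [30] S(S(S(S(S(S(mul(add(SZ, Z), add(add(SSZ, Z), add(SZ, Z)))))))))
  [31] S(S(S(S(S(S(mul(S(add(Z, Z)), add(add(SSZ, Z), add(SZ, Z)))))))))
  [32] S(S(S(S(S(S(add(add(add(SSZ, Z), add(SZ, Z)), mul(add(Z, Z), add(add(SSZ, Z), add(SZ, Z))))))))))
  [33] S(S(S(S(S(S(add(add(S(add(SZ, Z)), add(SZ, Z)), mul(add(Z, Z), add(add(SSZ, Z), add(SZ, Z))))))))))
  [34] S(S(S(S(S(S(add(S(add(add(SZ, Z), add(SZ, Z))), mul(add(Z, Z), add(add(SSZ, Z), add(SZ, Z))))))))))
  [35] S(S(S(S(S(S(S(add(add(add(SZ, Z), add(SZ, Z)), mul(add(Z, Z), add(add(SSZ, Z), add(SZ, Z)))))))))))
  [36] S(S(S(S(S(S(S(add(add(S(add(Z, Z)), add(SZ, Z)), mul(add(Z, Z), add(add(SSZ, Z), add(SZ, Z)))))))))))
  [37] S(S(S(S(S(S(S(add(S(add(add(Z, Z), add(SZ, Z))), mul(add(Z, Z), add(add(SSZ, Z), add(SZ, Z)))))))))))
  [38] S(S(S(S(S(S(S(S(add(add(add(Z, Z), add(SZ, Z)), mul(add(Z, Z), add(add(SSZ, Z), add(SZ, Z))))))))))))
  [39] S(S(S(S(S(S(S(S(add(add(Z, add(SZ, Z)), mul(add(Z, Z), add(add(SSZ, Z), add(SZ, Z))))))))))))
  [40] S(S(S(S(S(S(S(S(add(add(SZ, Z), mul(add(Z, Z), add(add(SSZ, Z), add(SZ, Z))))))))))))
  [41] S(S(S(S(S(S(S(S(add(S(add(Z, Z)), mul(add(Z, Z), add(add(SSZ, Z), add(SZ, Z))))))))))))
  [42] S(S(S(S(S(S(S(S(S(add(add(Z, Z), mul(add(Z, Z), add(add(SSZ, Z), add(SZ, Z)))))))))))))
  [43] S(S(S(S(S(S(S(S(S(add(Z, mul(add(Z, Z), add(add(SSZ, Z), add(SZ, Z)))))))))))))
  [44] S(S(S(S(S(S(S(S(S(mul(add(Z, Z), add(add(SSZ, Z), add(SZ, Z))))))))))))
  [45] S(S(S(S(S(S(S(S(S(mul(Z, add(add(SSZ, Z), add(SZ, Z))))))))))))
  [46] S^9(Z)

Term B:
  start: add(add(mul(Z, SSZ), SSZ), add(mul(SZ, SZ), add(S^4(Z), SZ)))
  [1] add(add(Z, SSZ), add(mul(SZ, SZ), add(S^4(Z), SZ)))
  [2] add(SSZ, add(mul(SZ, SZ), add(S^4(Z), SZ)))
  [3] S(add(SZ, add(mul(SZ, SZ), add(S^4(Z), SZ))))
  [4] S(S(add(Z, add(mul(SZ, SZ), add(S^4(Z), SZ)))))
  [5] S(S(add(mul(SZ, SZ), add(S^4(Z), SZ))))
  [6] S(S(add(add(SZ, mul(Z, SZ)), add(S^4(Z), SZ))))
  [7] S(S(add(S(add(Z, mul(Z, SZ))), add(S^4(Z), SZ))))
  [8] S(S(S(add(add(Z, mul(Z, SZ)), add(S^4(Z), SZ)))))
  [9] S(S(S(add(mul(Z, SZ), add(S^4(Z), SZ)))))
  [10] S(S(S(add(Z, add(S^4(Z), SZ)))))
  [11] S(S(S(add(S^4(Z), SZ))))
  [12] S(S(S(S(add(SSSZ, SZ)))))
  [13] S(S(S(S(S(add(SSZ, SZ))))))
  [14] S(S(S(S(S(S(add(SZ, SZ)))))))
  [15] S(S(S(S(S(S(S(add(Z, SZ))))))))
  [16] S^8(Z)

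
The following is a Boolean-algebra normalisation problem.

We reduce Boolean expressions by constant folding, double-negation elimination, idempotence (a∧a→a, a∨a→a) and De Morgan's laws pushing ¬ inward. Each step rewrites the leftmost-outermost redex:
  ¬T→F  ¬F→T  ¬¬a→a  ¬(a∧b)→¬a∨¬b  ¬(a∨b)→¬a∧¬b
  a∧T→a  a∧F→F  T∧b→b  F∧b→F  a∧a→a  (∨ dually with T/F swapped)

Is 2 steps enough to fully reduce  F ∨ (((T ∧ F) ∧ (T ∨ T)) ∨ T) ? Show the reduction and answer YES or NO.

Answer: YES — reaches normal form T in 2 ≤ 2 steps

Reduction:
  start: F ∨ (((T ∧ F) ∧ (T ∨ T)) ∨ T)
  step 1: ((T ∧ F) ∧ (T ∨ T)) ∨ T
  step 2: T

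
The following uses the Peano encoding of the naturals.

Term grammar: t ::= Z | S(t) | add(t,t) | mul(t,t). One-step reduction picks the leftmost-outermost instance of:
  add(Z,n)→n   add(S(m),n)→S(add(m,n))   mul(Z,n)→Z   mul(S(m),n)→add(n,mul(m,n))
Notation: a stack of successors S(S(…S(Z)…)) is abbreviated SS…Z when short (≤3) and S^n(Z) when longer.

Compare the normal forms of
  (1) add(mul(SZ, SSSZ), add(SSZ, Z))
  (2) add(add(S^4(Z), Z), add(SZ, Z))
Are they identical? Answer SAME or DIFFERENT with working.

Term A:
  start: add(mul(SZ, SSSZ), add(SSZ, Z))
  →1  add(add(SSSZ, mul(Z, SSSZ)), add(SSZ, Z))
  →2  add(S(add(SSZ, mul(Z, SSSZ))), add(SSZ, Z))
  →3  S(add(add(SSZ, mul(Z, SSSZ)), add(SSZ, Z)))
  →4  S(add(S(add(SZ, mul(Z, SSSZ))), add(SSZ, Z)))
  →5  S(S(add(add(SZ, mul(Z, SSSZ)), add(SSZ, Z))))
  →6  S(S(add(S(add(Z, mul(Z, SSSZ))), add(SSZ, Z))))
  →7  S(S(S(add(add(Z, mul(Z, SSSZ)), add(SSZ, Z)))))
  →8  S(S(S(add(mul(Z, SSSZ), add(SSZ, Z)))))
  →9  S(S(S(add(Z, add(SSZ, Z)))))
  →10  S(S(S(add(SSZ, Z))))
  →11  S(S(S(S(add(SZ, Z)))))
  →12  S(S(S(S(S(add(Z, Z))))))
  →13  S^5(Z)

Term B:
  start: add(add(S^4(Z), Z), add(SZ, Z))
  →1  add(S(add(SSSZ, Z)), add(SZ, Z))
  →2  S(add(add(SSSZ, Z), add(SZ, Z)))
  →3  S(add(S(add(SSZ, Z)), add(SZ, Z)))
  →4  S(S(add(add(SSZ, Z), add(SZ, Z))))
  →5  S(S(add(S(add(SZ, Z)), add(SZ, Z))))
  →6  S(S(S(add(add(SZ, Z), add(SZ, Z)))))
  →7  S(S(S(add(S(add(Z, Z)), add(SZ, Z)))))
  →8  S(S(S(S(add(add(Z, Z), add(SZ, Z))))))
  →9  S(S(S(S(add(Z, add(SZ, Z))))))
  →10  S(S(S(S(add(SZ, Z)))))
  →11  S(S(S(S(S(add(Z, Z))))))
  →12  S^5(Z)

Answer: SAME — A ⇓ S^5(Z), B ⇓ S^5(Z)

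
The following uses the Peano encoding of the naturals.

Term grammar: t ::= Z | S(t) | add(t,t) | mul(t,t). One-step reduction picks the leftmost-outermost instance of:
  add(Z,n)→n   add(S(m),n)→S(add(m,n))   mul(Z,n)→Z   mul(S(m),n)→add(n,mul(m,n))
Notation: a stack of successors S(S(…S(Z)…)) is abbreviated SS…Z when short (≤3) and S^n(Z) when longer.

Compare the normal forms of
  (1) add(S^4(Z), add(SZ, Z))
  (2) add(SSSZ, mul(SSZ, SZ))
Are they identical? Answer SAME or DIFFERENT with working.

Answer: SAME — A ⇓ S^5(Z), B ⇓ S^5(Z)

Working:
Term A:
  start: add(S^4(Z), add(SZ, Z))
  [1] S(add(SSSZ, add(SZ, Z)))
  [2] S(S(add(SSZ, add(SZ, Z))))
  [3] S(S(S(add(SZ, add(SZ, Z)))))
  [4] S(S(S(S(add(Z, add(SZ, Z))))))
  [5] S(S(S(S(add(SZ, Z)))))
  [6] S(S(S(S(S(add(Z, Z))))))
  [7] S^5(Z)

Term B:
  start: add(SSSZ, mul(SSZ, SZ))
  [1] S(add(SSZ, mul(SSZ, SZ)))
  [2] S(S(add(SZ, mul(SSZ, SZ))))
  [3] S(S(S(add(Z, mul(SSZ, SZ)))))
  [4] S(S(S(mul(SSZ, SZ))))
  [5] S(S(S(add(SZ, mul(SZ, SZ)))))
  [6] S(S(S(S(add(Z, mul(SZ, SZ))))))
  [7] S(S(S(S(mul(SZ, SZ)))))
  [8] S(S(S(S(add(SZ, mul(Z, SZ))))))
  [9] S(S(S(S(S(add(Z, mul(Z, SZ)))))))
  [10] S(S(S(S(S(mul(Z, SZ))))))
  [11] S^5(Z)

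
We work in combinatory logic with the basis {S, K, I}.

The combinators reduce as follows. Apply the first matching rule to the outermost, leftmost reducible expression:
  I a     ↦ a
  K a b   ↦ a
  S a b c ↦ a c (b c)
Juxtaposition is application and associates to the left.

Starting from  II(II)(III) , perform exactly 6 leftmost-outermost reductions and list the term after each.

Answer: after 6 steps: I

Working:
  start: II(II)(III)
  [1] I(II)(III)
  [2] II(III)
  [3] I(III)
  [4] III
  [5] II
  [6] I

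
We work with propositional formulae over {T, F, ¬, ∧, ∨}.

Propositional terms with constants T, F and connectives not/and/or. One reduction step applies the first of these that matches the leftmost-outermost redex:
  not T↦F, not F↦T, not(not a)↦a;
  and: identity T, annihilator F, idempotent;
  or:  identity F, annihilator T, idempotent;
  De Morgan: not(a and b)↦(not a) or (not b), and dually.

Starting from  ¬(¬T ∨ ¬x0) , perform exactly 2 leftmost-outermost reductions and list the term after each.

Answer: after 2 steps: T ∧ ¬¬x0

Reduction:
  start: ¬(¬T ∨ ¬x0)
  →1  ¬¬T ∧ ¬¬x0
  →2  T ∧ ¬¬x0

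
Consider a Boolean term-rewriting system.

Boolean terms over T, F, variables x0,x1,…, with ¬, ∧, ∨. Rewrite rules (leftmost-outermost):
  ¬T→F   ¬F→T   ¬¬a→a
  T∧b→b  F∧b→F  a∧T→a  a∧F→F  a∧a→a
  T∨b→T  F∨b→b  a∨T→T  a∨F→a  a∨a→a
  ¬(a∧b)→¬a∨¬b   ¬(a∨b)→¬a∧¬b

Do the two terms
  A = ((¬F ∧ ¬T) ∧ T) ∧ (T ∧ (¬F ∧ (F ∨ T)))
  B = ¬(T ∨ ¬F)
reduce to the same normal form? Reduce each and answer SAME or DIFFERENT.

Answer: SAME — A ⇓ F, B ⇓ F

Working:
Term A:
  start: ((¬F ∧ ¬T) ∧ T) ∧ (T ∧ (¬F ∧ (F ∨ T)))
  step 1: (¬F ∧ ¬T) ∧ (T ∧ (¬F ∧ (F ∨ T)))
  step 2: (T ∧ ¬T) ∧ (T ∧ (¬F ∧ (F ∨ T)))
  step 3: ¬T ∧ (T ∧ (¬F ∧ (F ∨ T)))
  step 4: F ∧ (T ∧ (¬F ∧ (F ∨ T)))
  step 5: F

Term B:
  start: ¬(T ∨ ¬F)
  step 1: ¬T ∧ ¬¬F
  step 2: F ∧ ¬¬F
  step 3: F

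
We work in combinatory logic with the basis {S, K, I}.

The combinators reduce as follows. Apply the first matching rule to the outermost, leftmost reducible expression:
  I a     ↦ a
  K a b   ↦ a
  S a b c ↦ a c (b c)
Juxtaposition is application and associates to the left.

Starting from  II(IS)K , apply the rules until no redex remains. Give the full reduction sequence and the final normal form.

  start: II(IS)K
  [1] I(IS)K
  [2] ISK
  [3] SK

Answer: normal form = SK  (in 3 steps)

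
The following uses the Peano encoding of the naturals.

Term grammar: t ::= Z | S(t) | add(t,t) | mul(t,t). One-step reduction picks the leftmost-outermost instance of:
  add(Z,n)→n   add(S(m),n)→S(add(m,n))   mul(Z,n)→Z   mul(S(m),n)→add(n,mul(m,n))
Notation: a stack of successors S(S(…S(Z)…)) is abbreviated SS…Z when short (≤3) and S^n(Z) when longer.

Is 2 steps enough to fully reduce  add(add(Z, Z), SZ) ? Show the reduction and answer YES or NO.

Answer: YES — reaches normal form SZ in 2 ≤ 2 steps

Derivation:
  start: add(add(Z, Z), SZ)
  →1  add(Z, SZ)
  →2  SZ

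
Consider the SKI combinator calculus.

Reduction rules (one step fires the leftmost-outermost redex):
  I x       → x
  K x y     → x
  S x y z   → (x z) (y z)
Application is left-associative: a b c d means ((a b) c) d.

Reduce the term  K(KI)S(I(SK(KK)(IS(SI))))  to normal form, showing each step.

Answer: normal form = I  (in 2 steps)

Working:
  start: K(KI)S(I(SK(KK)(IS(SI))))
  step 1: KI(I(SK(KK)(IS(SI))))
  step 2: I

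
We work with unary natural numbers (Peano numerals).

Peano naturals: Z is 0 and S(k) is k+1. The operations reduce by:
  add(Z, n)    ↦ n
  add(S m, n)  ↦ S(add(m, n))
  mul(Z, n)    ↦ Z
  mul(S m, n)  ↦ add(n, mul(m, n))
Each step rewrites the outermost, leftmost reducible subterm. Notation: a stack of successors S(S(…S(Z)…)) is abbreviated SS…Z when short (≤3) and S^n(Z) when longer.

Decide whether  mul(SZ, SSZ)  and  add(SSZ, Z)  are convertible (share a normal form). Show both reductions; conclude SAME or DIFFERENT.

Answer: SAME — A ⇓ SSZ, B ⇓ SSZ

Reduction:
Term A:
  start: mul(SZ, SSZ)
  [1] add(SSZ, mul(Z, SSZ))
  [2] S(add(SZ, mul(Z, SSZ)))
  [3] S(S(add(Z, mul(Z, SSZ))))
  [4] S(S(mul(Z, SSZ)))
  [5] SSZ

Term B:
  start: add(SSZ, Z)
  [1] S(add(SZ, Z))
  [2] S(S(add(Z, Z)))
  [3] SSZ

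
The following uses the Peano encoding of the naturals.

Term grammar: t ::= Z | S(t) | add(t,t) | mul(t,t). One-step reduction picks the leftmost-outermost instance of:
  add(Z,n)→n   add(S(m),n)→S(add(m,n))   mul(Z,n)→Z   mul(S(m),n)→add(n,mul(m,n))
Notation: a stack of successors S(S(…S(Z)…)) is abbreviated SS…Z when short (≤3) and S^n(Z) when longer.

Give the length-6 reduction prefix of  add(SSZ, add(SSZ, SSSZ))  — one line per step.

  start: add(SSZ, add(SSZ, SSSZ))
  [1] S(add(SZ, add(SSZ, SSSZ)))
  [2] S(S(add(Z, add(SSZ, SSSZ))))
  [3] S(S(add(SSZ, SSSZ)))
  [4] S(S(S(add(SZ, SSSZ))))
  [5] S(S(S(S(add(Z, SSSZ)))))
  [6] S^7(Z)

Answer: after 6 steps: S^7(Z)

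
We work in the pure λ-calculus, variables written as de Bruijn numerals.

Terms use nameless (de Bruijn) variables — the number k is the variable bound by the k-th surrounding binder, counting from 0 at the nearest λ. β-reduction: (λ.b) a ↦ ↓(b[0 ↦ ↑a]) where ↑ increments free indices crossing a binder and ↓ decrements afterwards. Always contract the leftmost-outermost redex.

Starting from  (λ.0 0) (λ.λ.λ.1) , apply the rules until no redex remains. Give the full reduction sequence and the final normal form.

Answer: normal form = λ.λ.1  (in 2 steps)

Working:
  start: (λ.0 0) (λ.λ.λ.1)
  step 1: (λ.λ.λ.1) (λ.λ.λ.1)
  step 2: λ.λ.1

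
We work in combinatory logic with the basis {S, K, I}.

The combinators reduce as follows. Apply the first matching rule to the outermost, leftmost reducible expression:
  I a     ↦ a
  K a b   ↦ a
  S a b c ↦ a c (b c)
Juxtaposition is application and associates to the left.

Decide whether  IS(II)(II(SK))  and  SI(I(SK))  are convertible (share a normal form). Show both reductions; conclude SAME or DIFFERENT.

Term A:
  start: IS(II)(II(SK))
  [1] S(II)(II(SK))
  [2] SI(II(SK))
  [3] SI(I(SK))
  [4] SI(SK)

Term B:
  start: SI(I(SK))
  [1] SI(SK)

Answer: SAME — A ⇓ SI(SK), B ⇓ SI(SK)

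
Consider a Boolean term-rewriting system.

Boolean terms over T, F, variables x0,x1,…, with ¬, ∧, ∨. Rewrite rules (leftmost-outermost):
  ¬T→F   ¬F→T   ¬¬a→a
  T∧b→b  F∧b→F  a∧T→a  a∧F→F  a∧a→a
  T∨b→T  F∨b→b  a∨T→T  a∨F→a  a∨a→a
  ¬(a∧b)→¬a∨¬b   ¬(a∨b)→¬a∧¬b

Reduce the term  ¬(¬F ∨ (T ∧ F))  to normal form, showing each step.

  start: ¬(¬F ∨ (T ∧ F))
  step 1: ¬¬F ∧ ¬(T ∧ F)
  step 2: F ∧ ¬(T ∧ F)
  step 3: F

Answer: normal form = F  (in 3 steps)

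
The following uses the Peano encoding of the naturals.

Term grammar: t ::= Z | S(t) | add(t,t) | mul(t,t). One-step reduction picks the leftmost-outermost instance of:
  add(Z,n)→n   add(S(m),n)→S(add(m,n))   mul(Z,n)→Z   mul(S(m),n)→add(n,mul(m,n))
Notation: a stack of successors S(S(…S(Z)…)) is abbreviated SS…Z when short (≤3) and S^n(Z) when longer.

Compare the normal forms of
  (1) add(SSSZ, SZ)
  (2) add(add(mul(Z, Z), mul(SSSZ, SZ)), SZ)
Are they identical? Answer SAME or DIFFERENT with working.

Answer: SAME — A ⇓ S^4(Z), B ⇓ S^4(Z)

Reduction:
Term A:
  start: add(SSSZ, SZ)
  →1  S(add(SSZ, SZ))
  →2  S(S(add(SZ, SZ)))
  →3  S(S(S(add(Z, SZ))))
  →4  S^4(Z)

Term B:
  start: add(add(mul(Z, Z), mul(SSSZ, SZ)), SZ)
  →1  add(add(Z, mul(SSSZ, SZ)), SZ)
  →2  add(mul(SSSZ, SZ), SZ)
  →3  add(add(SZ, mul(SSZ, SZ)), SZ)
  →4  add(S(add(Z, mul(SSZ, SZ))), SZ)
  →5  S(add(add(Z, mul(SSZ, SZ)), SZ))
  →6  S(add(mul(SSZ, SZ), SZ))
  →7  S(add(add(SZ, mul(SZ, SZ)), SZ))
  →8  S(add(S(add(Z, mul(SZ, SZ))), SZ))
  →9  S(S(add(add(Z, mul(SZ, SZ)), SZ)))
  →10  S(S(add(mul(SZ, SZ), SZ)))
  →11  S(S(add(add(SZ, mul(Z, SZ)), SZ)))
  →12  S(S(add(S(add(Z, mul(Z, SZ))), SZ)))
  →13  S(S(S(add(add(Z, mul(Z, SZ)), SZ))))
  →14  S(S(S(add(mul(Z, SZ), SZ))))
  →15  S(S(S(add(Z, SZ))))
  →16  S^4(Z)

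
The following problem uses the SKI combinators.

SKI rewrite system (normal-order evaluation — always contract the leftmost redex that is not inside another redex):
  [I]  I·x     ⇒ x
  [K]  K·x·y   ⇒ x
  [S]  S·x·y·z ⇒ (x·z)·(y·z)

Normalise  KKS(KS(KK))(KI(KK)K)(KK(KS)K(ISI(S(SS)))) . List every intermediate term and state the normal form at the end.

Answer: normal form = SK  (in 5 steps)

Working:
  start: KKS(KS(KK))(KI(KK)K)(KK(KS)K(ISI(S(SS))))
  →1  K(KS(KK))(KI(KK)K)(KK(KS)K(ISI(S(SS))))
  →2  KS(KK)(KK(KS)K(ISI(S(SS))))
  →3  S(KK(KS)K(ISI(S(SS))))
  →4  S(KK(ISI(S(SS))))
  →5  SK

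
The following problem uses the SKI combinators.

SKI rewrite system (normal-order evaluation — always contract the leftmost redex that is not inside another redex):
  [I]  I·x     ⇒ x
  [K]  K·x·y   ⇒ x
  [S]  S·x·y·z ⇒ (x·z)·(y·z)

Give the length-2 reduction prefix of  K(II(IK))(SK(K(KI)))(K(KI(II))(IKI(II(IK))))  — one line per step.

Answer: after 2 steps: I(IK)(K(KI(II))(IKI(II(IK))))

Derivation:
  start: K(II(IK))(SK(K(KI)))(K(KI(II))(IKI(II(IK))))
  [1] II(IK)(K(KI(II))(IKI(II(IK))))
  [2] I(IK)(K(KI(II))(IKI(II(IK))))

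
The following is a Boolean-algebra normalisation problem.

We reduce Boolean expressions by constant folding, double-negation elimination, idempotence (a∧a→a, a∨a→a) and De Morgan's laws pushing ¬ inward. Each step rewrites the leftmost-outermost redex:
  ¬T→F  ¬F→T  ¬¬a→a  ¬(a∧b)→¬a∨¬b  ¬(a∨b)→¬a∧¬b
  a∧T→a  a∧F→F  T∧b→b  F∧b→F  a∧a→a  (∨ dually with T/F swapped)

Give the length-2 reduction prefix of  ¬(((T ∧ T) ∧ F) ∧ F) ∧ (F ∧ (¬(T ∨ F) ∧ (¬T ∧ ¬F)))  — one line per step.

  start: ¬(((T ∧ T) ∧ F) ∧ F) ∧ (F ∧ (¬(T ∨ F) ∧ (¬T ∧ ¬F)))
  →1  (¬((T ∧ T) ∧ F) ∨ ¬F) ∧ (F ∧ (¬(T ∨ F) ∧ (¬T ∧ ¬F)))
  →2  ((¬(T ∧ T) ∨ ¬F) ∨ ¬F) ∧ (F ∧ (¬(T ∨ F) ∧ (¬T ∧ ¬F)))

Answer: after 2 steps: ((¬(T ∧ T) ∨ ¬F) ∨ ¬F) ∧ (F ∧ (¬(T ∨ F) ∧ (¬T ∧ ¬F)))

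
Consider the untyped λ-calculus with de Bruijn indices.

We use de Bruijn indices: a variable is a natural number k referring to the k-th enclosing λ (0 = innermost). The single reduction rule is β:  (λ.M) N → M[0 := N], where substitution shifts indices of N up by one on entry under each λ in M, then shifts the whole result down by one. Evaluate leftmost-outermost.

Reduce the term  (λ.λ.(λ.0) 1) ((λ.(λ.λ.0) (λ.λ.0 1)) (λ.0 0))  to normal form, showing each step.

  start: (λ.λ.(λ.0) 1) ((λ.(λ.λ.0) (λ.λ.0 1)) (λ.0 0))
  step 1: λ.(λ.0) ((λ.(λ.λ.0) (λ.λ.0 1)) (λ.0 0))
  step 2: λ.(λ.(λ.λ.0) (λ.λ.0 1)) (λ.0 0)
  step 3: λ.(λ.λ.0) (λ.λ.0 1)
  step 4: λ.λ.0

Answer: normal form = λ.λ.0  (in 4 steps)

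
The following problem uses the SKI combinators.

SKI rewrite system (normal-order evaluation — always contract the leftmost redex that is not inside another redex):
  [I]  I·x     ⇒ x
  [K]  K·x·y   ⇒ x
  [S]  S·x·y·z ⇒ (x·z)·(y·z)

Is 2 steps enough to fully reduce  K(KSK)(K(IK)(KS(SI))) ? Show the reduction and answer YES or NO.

  start: K(KSK)(K(IK)(KS(SI)))
  →1  KSK
  →2  S

Answer: YES — reaches normal form S in 2 ≤ 2 steps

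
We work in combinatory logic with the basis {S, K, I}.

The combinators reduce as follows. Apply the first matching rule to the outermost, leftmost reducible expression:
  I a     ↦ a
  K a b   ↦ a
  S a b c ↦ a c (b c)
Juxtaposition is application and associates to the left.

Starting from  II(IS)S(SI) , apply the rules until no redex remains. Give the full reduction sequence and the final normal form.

  start: II(IS)S(SI)
  step 1: I(IS)S(SI)
  step 2: ISS(SI)
  step 3: SS(SI)

Answer: normal form = SS(SI)  (in 3 steps)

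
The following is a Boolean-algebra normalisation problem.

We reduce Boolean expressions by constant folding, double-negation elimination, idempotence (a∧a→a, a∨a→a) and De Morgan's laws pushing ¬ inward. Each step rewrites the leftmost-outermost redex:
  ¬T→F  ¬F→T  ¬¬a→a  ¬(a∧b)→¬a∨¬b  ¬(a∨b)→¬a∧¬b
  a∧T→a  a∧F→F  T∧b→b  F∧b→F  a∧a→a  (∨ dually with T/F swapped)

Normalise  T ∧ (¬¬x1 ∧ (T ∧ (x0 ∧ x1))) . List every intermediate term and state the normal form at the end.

Answer: normal form = x1 ∧ (x0 ∧ x1)  (in 3 steps)

Derivation:
  start: T ∧ (¬¬x1 ∧ (T ∧ (x0 ∧ x1)))
  step 1: ¬¬x1 ∧ (T ∧ (x0 ∧ x1))
  step 2: x1 ∧ (T ∧ (x0 ∧ x1))
  step 3: x1 ∧ (x0 ∧ x1)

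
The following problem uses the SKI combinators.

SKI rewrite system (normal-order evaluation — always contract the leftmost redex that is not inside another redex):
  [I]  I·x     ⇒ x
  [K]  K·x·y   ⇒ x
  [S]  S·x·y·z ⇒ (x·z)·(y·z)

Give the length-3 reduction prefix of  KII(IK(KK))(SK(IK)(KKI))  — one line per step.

  start: KII(IK(KK))(SK(IK)(KKI))
  [1] I(IK(KK))(SK(IK)(KKI))
  [2] IK(KK)(SK(IK)(KKI))
  [3] K(KK)(SK(IK)(KKI))

Answer: after 3 steps: K(KK)(SK(IK)(KKI))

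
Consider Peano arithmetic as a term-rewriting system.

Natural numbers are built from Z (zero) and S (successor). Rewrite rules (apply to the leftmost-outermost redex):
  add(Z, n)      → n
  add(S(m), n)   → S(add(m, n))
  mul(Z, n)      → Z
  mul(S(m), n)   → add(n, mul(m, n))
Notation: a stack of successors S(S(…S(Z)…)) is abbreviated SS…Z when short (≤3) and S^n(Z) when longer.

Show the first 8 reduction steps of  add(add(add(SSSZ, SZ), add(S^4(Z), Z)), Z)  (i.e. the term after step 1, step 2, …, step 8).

  start: add(add(add(SSSZ, SZ), add(S^4(Z), Z)), Z)
  [1] add(add(S(add(SSZ, SZ)), add(S^4(Z), Z)), Z)
  [2] add(S(add(add(SSZ, SZ), add(S^4(Z), Z))), Z)
  [3] S(add(add(add(SSZ, SZ), add(S^4(Z), Z)), Z))
  [4] S(add(add(S(add(SZ, SZ)), add(S^4(Z), Z)), Z))
  [5] S(add(S(add(add(SZ, SZ), add(S^4(Z), Z))), Z))
  [6] S(S(add(add(add(SZ, SZ), add(S^4(Z), Z)), Z)))
  [7] S(S(add(add(S(add(Z, SZ)), add(S^4(Z), Z)), Z)))
  [8] S(S(add(S(add(add(Z, SZ), add(S^4(Z), Z))), Z)))

Answer: after 8 steps: S(S(add(S(add(add(Z, SZ), add(S^4(Z), Z))), Z)))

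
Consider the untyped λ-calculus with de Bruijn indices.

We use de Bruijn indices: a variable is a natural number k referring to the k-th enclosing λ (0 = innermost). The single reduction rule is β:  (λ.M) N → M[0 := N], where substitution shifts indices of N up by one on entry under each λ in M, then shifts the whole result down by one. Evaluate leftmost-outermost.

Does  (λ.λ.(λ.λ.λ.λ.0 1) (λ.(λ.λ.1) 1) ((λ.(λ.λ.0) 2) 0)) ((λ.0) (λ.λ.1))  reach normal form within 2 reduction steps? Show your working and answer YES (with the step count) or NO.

  start: (λ.λ.(λ.λ.λ.λ.0 1) (λ.(λ.λ.1) 1) ((λ.(λ.λ.0) 2) 0)) ((λ.0) (λ.λ.1))
  step 1: λ.(λ.λ.λ.λ.0 1) (λ.(λ.λ.1) 1) ((λ.(λ.λ.0) ((λ.0) (λ.λ.1))) 0)
  step 2: λ.(λ.λ.λ.0 1) ((λ.(λ.λ.0) ((λ.0) (λ.λ.1))) 0)

Answer: NO — after 2 steps the term is λ.(λ.λ.λ.0 1) ((λ.(λ.λ.0) ((λ.0) (λ.λ.1))) 0), not yet normal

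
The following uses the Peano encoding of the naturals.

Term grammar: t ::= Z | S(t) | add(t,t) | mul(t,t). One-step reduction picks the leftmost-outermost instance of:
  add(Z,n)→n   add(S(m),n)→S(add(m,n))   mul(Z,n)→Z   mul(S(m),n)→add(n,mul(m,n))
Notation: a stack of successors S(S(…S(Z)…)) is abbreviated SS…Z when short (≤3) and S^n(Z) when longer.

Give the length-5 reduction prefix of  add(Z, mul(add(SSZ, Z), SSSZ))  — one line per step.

  start: add(Z, mul(add(SSZ, Z), SSSZ))
  →1  mul(add(SSZ, Z), SSSZ)
  →2  mul(S(add(SZ, Z)), SSSZ)
  →3  add(SSSZ, mul(add(SZ, Z), SSSZ))
  →4  S(add(SSZ, mul(add(SZ, Z), SSSZ)))
  →5  S(S(add(SZ, mul(add(SZ, Z), SSSZ))))

Answer: after 5 steps: S(S(add(SZ, mul(add(SZ, Z), SSSZ))))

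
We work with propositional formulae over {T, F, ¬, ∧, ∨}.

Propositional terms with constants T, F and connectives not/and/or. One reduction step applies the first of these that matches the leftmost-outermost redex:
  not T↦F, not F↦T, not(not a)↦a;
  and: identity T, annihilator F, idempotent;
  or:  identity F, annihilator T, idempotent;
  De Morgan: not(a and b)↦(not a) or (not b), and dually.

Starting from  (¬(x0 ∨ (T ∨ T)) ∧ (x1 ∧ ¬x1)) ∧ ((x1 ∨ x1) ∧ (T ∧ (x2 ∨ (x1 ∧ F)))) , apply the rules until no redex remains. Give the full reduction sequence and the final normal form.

  start: (¬(x0 ∨ (T ∨ T)) ∧ (x1 ∧ ¬x1)) ∧ ((x1 ∨ x1) ∧ (T ∧ (x2 ∨ (x1 ∧ F))))
  [1] ((¬x0 ∧ ¬(T ∨ T)) ∧ (x1 ∧ ¬x1)) ∧ ((x1 ∨ x1) ∧ (T ∧ (x2 ∨ (x1 ∧ F))))
  [2] ((¬x0 ∧ (¬T ∧ ¬T)) ∧ (x1 ∧ ¬x1)) ∧ ((x1 ∨ x1) ∧ (T ∧ (x2 ∨ (x1 ∧ F))))
  [3] ((¬x0 ∧ ¬T) ∧ (x1 ∧ ¬x1)) ∧ ((x1 ∨ x1) ∧ (T ∧ (x2 ∨ (x1 ∧ F))))
  [4] ((¬x0 ∧ F) ∧ (x1 ∧ ¬x1)) ∧ ((x1 ∨ x1) ∧ (T ∧ (x2 ∨ (x1 ∧ F))))
  [5] (F ∧ (x1 ∧ ¬x1)) ∧ ((x1 ∨ x1) ∧ (T ∧ (x2 ∨ (x1 ∧ F))))
  [6] F ∧ ((x1 ∨ x1) ∧ (T ∧ (x2 ∨ (x1 ∧ F))))
  [7] F

Answer: normal form = F  (in 7 steps)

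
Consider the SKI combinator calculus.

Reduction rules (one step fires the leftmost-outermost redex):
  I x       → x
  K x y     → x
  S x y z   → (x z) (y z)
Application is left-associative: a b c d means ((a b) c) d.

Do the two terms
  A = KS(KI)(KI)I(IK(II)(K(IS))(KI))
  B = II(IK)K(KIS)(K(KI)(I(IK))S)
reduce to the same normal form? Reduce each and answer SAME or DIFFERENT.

Answer: SAME — A ⇓ KI, B ⇓ KI

Derivation:
Term A:
  start: KS(KI)(KI)I(IK(II)(K(IS))(KI))
  [1] S(KI)I(IK(II)(K(IS))(KI))
  [2] KI(IK(II)(K(IS))(KI))(I(IK(II)(K(IS))(KI)))
  [3] I(I(IK(II)(K(IS))(KI)))
  [4] I(IK(II)(K(IS))(KI))
  [5] IK(II)(K(IS))(KI)
  [6] K(II)(K(IS))(KI)
  [7] II(KI)
  [8] I(KI)
  [9] KI

Term B:
  start: II(IK)K(KIS)(K(KI)(I(IK))S)
  [1] I(IK)K(KIS)(K(KI)(I(IK))S)
  [2] IKK(KIS)(K(KI)(I(IK))S)
  [3] KK(KIS)(K(KI)(I(IK))S)
  [4] K(K(KI)(I(IK))S)
  [5] K(KIS)
  [6] KI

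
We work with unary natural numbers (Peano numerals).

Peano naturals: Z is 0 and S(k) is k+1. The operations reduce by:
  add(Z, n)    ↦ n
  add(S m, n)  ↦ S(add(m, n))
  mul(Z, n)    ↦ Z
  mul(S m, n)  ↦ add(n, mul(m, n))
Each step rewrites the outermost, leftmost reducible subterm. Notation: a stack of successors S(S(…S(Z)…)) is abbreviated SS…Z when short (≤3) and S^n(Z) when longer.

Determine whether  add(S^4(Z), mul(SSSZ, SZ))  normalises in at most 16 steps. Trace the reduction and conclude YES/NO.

Answer: YES — reaches normal form S^7(Z) in 15 ≤ 16 steps

Working:
  start: add(S^4(Z), mul(SSSZ, SZ))
  step 1: S(add(SSSZ, mul(SSSZ, SZ)))
  step 2: S(S(add(SSZ, mul(SSSZ, SZ))))
  step 3: S(S(S(add(SZ, mul(SSSZ, SZ)))))
  step 4: S(S(S(S(add(Z, mul(SSSZ, SZ))))))
  step 5: S(S(S(S(mul(SSSZ, SZ)))))
  step 6: S(S(S(S(add(SZ, mul(SSZ, SZ))))))
  step 7: S(S(S(S(S(add(Z, mul(SSZ, SZ)))))))
  step 8: S(S(S(S(S(mul(SSZ, SZ))))))
  step 9: S(S(S(S(S(add(SZ, mul(SZ, SZ)))))))
  step 10: S(S(S(S(S(S(add(Z, mul(SZ, SZ))))))))
  step 11: S(S(S(S(S(S(mul(SZ, SZ)))))))
  step 12: S(S(S(S(S(S(add(SZ, mul(Z, SZ))))))))
  step 13: S(S(S(S(S(S(S(add(Z, mul(Z, SZ)))))))))
  step 14: S(S(S(S(S(S(S(mul(Z, SZ))))))))
  step 15: S^7(Z)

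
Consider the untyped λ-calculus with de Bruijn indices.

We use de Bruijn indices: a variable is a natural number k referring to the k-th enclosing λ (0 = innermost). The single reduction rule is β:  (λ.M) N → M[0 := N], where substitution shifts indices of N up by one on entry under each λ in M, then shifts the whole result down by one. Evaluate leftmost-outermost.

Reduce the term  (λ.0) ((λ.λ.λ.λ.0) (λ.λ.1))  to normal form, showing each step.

Answer: normal form = λ.λ.λ.0  (in 2 steps)

Reduction:
  start: (λ.0) ((λ.λ.λ.λ.0) (λ.λ.1))
  step 1: (λ.λ.λ.λ.0) (λ.λ.1)
  step 2: λ.λ.λ.0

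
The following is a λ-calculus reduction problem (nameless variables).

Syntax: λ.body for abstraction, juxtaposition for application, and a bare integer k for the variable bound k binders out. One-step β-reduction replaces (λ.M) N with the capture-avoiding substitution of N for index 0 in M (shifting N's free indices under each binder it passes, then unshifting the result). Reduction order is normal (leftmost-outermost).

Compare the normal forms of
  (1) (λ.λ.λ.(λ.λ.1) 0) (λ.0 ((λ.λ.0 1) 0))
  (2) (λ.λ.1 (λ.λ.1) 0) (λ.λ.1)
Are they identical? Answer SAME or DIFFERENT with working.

Term A:
  start: (λ.λ.λ.(λ.λ.1) 0) (λ.0 ((λ.λ.0 1) 0))
  [1] λ.λ.(λ.λ.1) 0
  [2] λ.λ.λ.1

Term B:
  start: (λ.λ.1 (λ.λ.1) 0) (λ.λ.1)
  [1] λ.(λ.λ.1) (λ.λ.1) 0
  [2] λ.(λ.λ.λ.1) 0
  [3] λ.λ.λ.1

Answer: SAME — A ⇓ λ.λ.λ.1, B ⇓ λ.λ.λ.1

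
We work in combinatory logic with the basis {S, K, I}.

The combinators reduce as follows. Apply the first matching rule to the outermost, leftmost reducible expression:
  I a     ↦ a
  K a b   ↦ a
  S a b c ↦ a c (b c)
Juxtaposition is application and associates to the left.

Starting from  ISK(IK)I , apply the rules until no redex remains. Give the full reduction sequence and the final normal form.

  start: ISK(IK)I
  step 1: SK(IK)I
  step 2: KI(IKI)
  step 3: I

Answer: normal form = I  (in 3 steps)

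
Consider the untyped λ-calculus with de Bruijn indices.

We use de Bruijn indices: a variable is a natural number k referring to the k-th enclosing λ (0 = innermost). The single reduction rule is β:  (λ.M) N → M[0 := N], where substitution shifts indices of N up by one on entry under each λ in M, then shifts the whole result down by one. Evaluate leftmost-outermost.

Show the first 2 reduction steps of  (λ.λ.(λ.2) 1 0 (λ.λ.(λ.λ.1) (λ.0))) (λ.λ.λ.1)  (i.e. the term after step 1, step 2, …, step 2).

Answer: after 2 steps: λ.(λ.λ.λ.1) 0 (λ.λ.(λ.λ.1) (λ.0))

Working:
  start: (λ.λ.(λ.2) 1 0 (λ.λ.(λ.λ.1) (λ.0))) (λ.λ.λ.1)
  →1  λ.(λ.λ.λ.λ.1) (λ.λ.λ.1) 0 (λ.λ.(λ.λ.1) (λ.0))
  →2  λ.(λ.λ.λ.1) 0 (λ.λ.(λ.λ.1) (λ.0))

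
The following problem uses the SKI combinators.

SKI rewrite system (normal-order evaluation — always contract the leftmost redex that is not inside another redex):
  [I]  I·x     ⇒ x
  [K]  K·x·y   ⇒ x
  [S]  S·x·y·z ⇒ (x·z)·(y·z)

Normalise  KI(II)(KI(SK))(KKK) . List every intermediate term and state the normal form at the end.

  start: KI(II)(KI(SK))(KKK)
  →1  I(KI(SK))(KKK)
  →2  KI(SK)(KKK)
  →3  I(KKK)
  →4  KKK
  →5  K

Answer: normal form = K  (in 5 steps)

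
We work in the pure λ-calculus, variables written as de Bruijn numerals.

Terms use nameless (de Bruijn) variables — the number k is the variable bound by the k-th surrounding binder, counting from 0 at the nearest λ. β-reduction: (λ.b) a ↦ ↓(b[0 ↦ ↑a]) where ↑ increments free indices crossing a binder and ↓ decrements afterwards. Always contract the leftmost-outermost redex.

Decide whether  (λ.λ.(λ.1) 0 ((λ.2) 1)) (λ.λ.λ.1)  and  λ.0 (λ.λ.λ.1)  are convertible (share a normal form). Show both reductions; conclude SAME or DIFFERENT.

Term A:
  start: (λ.λ.(λ.1) 0 ((λ.2) 1)) (λ.λ.λ.1)
  step 1: λ.(λ.1) 0 ((λ.λ.λ.λ.1) (λ.λ.λ.1))
  step 2: λ.0 ((λ.λ.λ.λ.1) (λ.λ.λ.1))
  step 3: λ.0 (λ.λ.λ.1)

Term B:
  start: λ.0 (λ.λ.λ.1)

Answer: SAME — A ⇓ λ.0 (λ.λ.λ.1), B ⇓ λ.0 (λ.λ.λ.1)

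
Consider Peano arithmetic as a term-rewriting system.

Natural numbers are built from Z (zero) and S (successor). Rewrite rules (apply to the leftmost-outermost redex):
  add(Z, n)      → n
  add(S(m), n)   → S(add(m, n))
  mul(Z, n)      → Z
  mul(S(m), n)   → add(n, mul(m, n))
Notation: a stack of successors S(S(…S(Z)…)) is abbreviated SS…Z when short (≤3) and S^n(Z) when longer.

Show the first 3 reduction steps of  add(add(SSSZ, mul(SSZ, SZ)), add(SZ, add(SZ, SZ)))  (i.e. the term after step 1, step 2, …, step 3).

  start: add(add(SSSZ, mul(SSZ, SZ)), add(SZ, add(SZ, SZ)))
  →1  add(S(add(SSZ, mul(SSZ, SZ))), add(SZ, add(SZ, SZ)))
  →2  S(add(add(SSZ, mul(SSZ, SZ)), add(SZ, add(SZ, SZ))))
  →3  S(add(S(add(SZ, mul(SSZ, SZ))), add(SZ, add(SZ, SZ))))

Answer: after 3 steps: S(add(S(add(SZ, mul(SSZ, SZ))), add(SZ, add(SZ, SZ))))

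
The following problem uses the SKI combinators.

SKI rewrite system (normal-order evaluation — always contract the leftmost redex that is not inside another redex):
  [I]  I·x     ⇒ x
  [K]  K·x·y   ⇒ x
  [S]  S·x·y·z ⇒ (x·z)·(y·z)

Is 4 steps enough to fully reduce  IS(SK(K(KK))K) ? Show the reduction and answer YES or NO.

  start: IS(SK(K(KK))K)
  [1] S(SK(K(KK))K)
  [2] S(KK(K(KK)K))
  [3] SK

Answer: YES — reaches normal form SK in 3 ≤ 4 steps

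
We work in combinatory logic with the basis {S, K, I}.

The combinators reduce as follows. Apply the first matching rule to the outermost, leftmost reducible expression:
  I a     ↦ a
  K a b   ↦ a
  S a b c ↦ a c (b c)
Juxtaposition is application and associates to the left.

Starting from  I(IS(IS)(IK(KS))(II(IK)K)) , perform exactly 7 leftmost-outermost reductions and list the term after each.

  start: I(IS(IS)(IK(KS))(II(IK)K))
  [1] IS(IS)(IK(KS))(II(IK)K)
  [2] S(IS)(IK(KS))(II(IK)K)
  [3] IS(II(IK)K)(IK(KS)(II(IK)K))
  [4] S(II(IK)K)(IK(KS)(II(IK)K))
  [5] S(I(IK)K)(IK(KS)(II(IK)K))
  [6] S(IKK)(IK(KS)(II(IK)K))
  [7] S(KK)(IK(KS)(II(IK)K))

Answer: after 7 steps: S(KK)(IK(KS)(II(IK)K))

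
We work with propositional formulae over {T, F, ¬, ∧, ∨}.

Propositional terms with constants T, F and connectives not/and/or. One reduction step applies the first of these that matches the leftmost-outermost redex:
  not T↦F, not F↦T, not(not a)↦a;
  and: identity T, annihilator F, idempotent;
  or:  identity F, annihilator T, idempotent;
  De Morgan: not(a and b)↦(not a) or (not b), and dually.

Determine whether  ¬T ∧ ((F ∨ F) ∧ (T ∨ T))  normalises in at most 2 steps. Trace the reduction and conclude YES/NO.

  start: ¬T ∧ ((F ∨ F) ∧ (T ∨ T))
  [1] F ∧ ((F ∨ F) ∧ (T ∨ T))
  [2] F

Answer: YES — reaches normal form F in 2 ≤ 2 steps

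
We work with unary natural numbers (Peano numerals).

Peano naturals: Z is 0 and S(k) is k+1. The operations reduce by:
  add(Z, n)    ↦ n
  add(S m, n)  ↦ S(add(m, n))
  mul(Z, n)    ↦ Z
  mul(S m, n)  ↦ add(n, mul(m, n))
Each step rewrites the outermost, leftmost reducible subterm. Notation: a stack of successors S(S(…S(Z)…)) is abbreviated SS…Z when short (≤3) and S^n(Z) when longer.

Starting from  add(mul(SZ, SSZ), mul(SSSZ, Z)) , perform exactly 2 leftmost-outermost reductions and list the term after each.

  start: add(mul(SZ, SSZ), mul(SSSZ, Z))
  →1  add(add(SSZ, mul(Z, SSZ)), mul(SSSZ, Z))
  →2  add(S(add(SZ, mul(Z, SSZ))), mul(SSSZ, Z))

Answer: after 2 steps: add(S(add(SZ, mul(Z, SSZ))), mul(SSSZ, Z))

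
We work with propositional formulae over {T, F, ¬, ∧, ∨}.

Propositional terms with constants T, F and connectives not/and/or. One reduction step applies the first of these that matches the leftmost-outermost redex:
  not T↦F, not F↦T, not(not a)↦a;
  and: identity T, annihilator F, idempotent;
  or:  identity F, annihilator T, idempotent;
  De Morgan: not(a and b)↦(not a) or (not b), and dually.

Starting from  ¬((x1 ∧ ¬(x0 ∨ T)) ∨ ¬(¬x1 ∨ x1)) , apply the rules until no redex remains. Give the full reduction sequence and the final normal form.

  start: ¬((x1 ∧ ¬(x0 ∨ T)) ∨ ¬(¬x1 ∨ x1))
  step 1: ¬(x1 ∧ ¬(x0 ∨ T)) ∧ ¬¬(¬x1 ∨ x1)
  step 2: (¬x1 ∨ ¬¬(x0 ∨ T)) ∧ ¬¬(¬x1 ∨ x1)
  step 3: (¬x1 ∨ (x0 ∨ T)) ∧ ¬¬(¬x1 ∨ x1)
  step 4: (¬x1 ∨ T) ∧ ¬¬(¬x1 ∨ x1)
  step 5: T ∧ ¬¬(¬x1 ∨ x1)
  step 6: ¬¬(¬x1 ∨ x1)
  step 7: ¬x1 ∨ x1

Answer: normal form = ¬x1 ∨ x1  (in 7 steps)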